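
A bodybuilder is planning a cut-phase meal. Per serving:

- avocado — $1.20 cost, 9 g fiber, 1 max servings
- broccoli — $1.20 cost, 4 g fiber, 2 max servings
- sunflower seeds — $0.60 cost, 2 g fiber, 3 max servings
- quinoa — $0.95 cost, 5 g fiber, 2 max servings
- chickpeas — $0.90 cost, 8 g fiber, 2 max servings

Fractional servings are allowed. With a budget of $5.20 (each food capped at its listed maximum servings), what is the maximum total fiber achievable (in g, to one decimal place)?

Fiber per dollar: chickpeas 8.889, avocado 7.5, quinoa 5.263, broccoli 3.333, sunflower seeds 3.333.
Take 2 servings of chickpeas: spends $1.80, +16.0 g fiber (running total 16.0 g).
Take 1 serving of avocado: spends $1.20, +9.0 g fiber (running total 25.0 g).
Take 2 servings of quinoa: spends $1.90, +10.0 g fiber (running total 35.0 g).
Take 0.25 servings of broccoli: spends $0.30, +1.0 g fiber (running total 36.0 g).
Filling greedily by fiber-per-dollar is optimal for one linear limit, giving 36.0 g.

36.0 g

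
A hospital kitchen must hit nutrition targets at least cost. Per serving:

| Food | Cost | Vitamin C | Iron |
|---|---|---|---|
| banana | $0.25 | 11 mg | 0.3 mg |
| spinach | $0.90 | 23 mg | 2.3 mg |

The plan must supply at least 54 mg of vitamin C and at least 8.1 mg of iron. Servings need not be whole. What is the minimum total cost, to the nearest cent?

$3.17

The cheapest plan sits at a corner of the feasible region — with two constraints it uses at most two foods.
banana only: max(54/11, 8.1/0.3) = 27 servings → $6.75.
spinach only: max(54/23, 8.1/2.3) = 3.522 servings → $3.17.
banana + spinach with both targets exact would need a negative amount; discard.
The minimum over all feasible corners is $3.17.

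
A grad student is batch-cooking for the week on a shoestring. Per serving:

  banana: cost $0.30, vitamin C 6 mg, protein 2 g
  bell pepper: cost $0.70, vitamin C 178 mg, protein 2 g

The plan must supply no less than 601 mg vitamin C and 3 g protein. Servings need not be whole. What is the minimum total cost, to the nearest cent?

$2.36

An LP optimum is at a vertex; with two nutrient constraints at most two foods are used. Check each candidate.
banana only: max(601/6, 3/2) = 100.2 servings → $30.05.
bell pepper only: max(601/178, 3/2) = 3.376 servings → $2.36.
banana + bell pepper: intersection lies outside the first quadrant.
The minimum over all feasible corners is $2.36.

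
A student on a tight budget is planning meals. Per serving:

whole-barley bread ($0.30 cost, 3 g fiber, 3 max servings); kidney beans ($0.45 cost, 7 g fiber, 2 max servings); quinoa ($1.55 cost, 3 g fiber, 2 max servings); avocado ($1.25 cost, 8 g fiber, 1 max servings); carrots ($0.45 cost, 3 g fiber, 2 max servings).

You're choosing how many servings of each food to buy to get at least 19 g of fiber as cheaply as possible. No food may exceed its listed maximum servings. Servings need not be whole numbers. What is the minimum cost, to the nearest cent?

$1.40

Cost per g of fiber: kidney beans $0.0643, whole-barley bread $0.1000, carrots $0.1500, avocado $0.1562, quinoa $0.5167.
Take 2 servings of kidney beans: +14.0 g fiber for $0.90 (total $0.90, still need 5.0 g).
Take 1.667 servings of whole-barley bread: +5.0 g fiber for $0.50 (total $1.40, still need 0.0 g).
Filling from the cheapest source first is optimal under one linear minimum: $1.40.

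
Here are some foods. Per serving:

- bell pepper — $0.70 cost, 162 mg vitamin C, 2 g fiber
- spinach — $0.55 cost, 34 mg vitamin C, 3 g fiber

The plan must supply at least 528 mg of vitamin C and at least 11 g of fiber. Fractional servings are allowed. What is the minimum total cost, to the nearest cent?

A basic optimal solution has at most two foods positive. Try each food alone and each pair with both targets met exactly.
bell pepper only: max(528/162, 11/2) = 5.5 servings → $3.85.
spinach only: max(528/34, 11/3) = 15.53 servings → $8.54.
bell pepper + spinach with both tight: 2.895 servings and 1.737 servings → $2.98.
The minimum over all feasible corners is $2.98.

$2.98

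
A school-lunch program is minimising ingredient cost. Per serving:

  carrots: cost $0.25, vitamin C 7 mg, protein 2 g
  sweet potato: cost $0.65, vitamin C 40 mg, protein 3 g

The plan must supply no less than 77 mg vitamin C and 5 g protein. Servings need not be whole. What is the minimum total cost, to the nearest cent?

The cheapest plan sits at a corner of the feasible region — with two constraints it uses at most two foods.
carrots only: max(77/7, 5/2) = 11 servings → $2.75.
sweet potato only: max(77/40, 5/3) = 1.925 servings → $1.25.
carrots + sweet potato: intersection lies outside the first quadrant.
Cheapest feasible corner: $1.25.

$1.25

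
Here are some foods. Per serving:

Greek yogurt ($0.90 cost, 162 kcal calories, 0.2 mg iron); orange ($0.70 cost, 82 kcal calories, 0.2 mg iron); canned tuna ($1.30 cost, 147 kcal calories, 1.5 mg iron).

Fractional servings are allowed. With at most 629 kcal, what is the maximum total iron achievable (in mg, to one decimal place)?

Iron per kcal: canned tuna 0.0102, orange 0.002439, Greek yogurt 0.001235.
With no serving limits, spend the whole calories allowance on canned tuna: 629 kcal / 147 kcal × 1.5 mg = 6.4 mg.

6.4 mg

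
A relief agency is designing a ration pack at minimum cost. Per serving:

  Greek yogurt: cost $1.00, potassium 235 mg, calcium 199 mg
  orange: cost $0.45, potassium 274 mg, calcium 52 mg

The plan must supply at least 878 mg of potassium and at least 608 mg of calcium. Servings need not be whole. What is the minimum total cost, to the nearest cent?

At the optimum either one food covers both requirements or two foods hit both targets exactly; no other combination can be cheaper.
Greek yogurt only: max(878/235, 608/199) = 3.736 servings → $3.74.
orange only: max(878/274, 608/52) = 11.69 servings → $5.26.
Greek yogurt + orange with both tight: 2.859 servings and 0.7527 servings → $3.20.
The minimum over all feasible corners is $3.20.

$3.20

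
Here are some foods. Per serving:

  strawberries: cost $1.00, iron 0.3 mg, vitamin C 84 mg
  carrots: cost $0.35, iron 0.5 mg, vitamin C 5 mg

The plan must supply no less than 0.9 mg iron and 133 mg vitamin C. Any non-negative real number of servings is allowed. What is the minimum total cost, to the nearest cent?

For a min-cost LP with two ≥-constraints, a basic feasible solution has at most two positive variables.
strawberries only: max(0.9/0.3, 133/84) = 3 servings → $3.00.
carrots only: max(0.9/0.5, 133/5) = 26.6 servings → $9.31.
strawberries + carrots with both tight: 1.531 servings and 0.8815 servings → $1.84.
The minimum over all feasible corners is $1.84.

$1.84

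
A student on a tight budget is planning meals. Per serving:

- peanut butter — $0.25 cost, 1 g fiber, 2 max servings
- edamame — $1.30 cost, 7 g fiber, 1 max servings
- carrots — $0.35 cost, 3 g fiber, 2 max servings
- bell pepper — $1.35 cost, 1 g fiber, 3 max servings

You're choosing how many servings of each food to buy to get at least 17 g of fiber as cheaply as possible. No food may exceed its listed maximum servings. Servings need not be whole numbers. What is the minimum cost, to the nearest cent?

$5.20

Cost per g of fiber: carrots $0.1167, edamame $0.1857, peanut butter $0.2500, bell pepper $1.3500.
Take 2 servings of carrots: +6.0 g fiber for $0.70 (total $0.70, still need 11.0 g).
Take 1 serving of edamame: +7.0 g fiber for $1.30 (total $2.00, still need 4.0 g).
Take 2 servings of peanut butter: +2.0 g fiber for $0.50 (total $2.50, still need 2.0 g).
Take 2 servings of bell pepper: +2.0 g fiber for $2.70 (total $5.20, still need 0.0 g).
Greedy by cheapest-per-g is optimal for a single linear constraint, so the minimum cost is $5.20.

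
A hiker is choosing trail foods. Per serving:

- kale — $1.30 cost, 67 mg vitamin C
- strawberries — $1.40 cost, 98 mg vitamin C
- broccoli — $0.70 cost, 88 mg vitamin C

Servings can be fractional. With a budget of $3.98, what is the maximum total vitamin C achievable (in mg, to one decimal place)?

Vitamin C per dollar: broccoli 125.7, strawberries 70, kale 51.54.
With no serving limits, spend the whole cost allowance on broccoli: $3.98 / $0.70 × 88 mg = 500.3 mg.

500.3 mg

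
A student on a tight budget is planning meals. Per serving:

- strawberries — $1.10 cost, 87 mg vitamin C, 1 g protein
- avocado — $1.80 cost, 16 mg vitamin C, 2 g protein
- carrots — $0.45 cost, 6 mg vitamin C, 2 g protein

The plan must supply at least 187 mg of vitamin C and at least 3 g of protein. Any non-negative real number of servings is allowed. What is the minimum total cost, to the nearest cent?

Two binding constraints pin down two serving amounts, so the optimal mix uses at most two foods. The candidates are each food alone (scaled to the tighter of vitamin C/protein) and each pair with both constraints tight.
strawberries only: max(187/87, 3/1) = 3 servings → $3.30.
avocado only: max(187/16, 3/2) = 11.69 servings → $21.04.
carrots only: max(187/6, 3/2) = 31.17 servings → $14.03.
strawberries + avocado with both tight: 2.063 servings and 0.4684 servings → $3.11.
strawberries + carrots with both tight: 2.119 servings and 0.4405 servings → $2.53.
avocado + carrots: the both-tight solution has a negative serving — not a feasible corner.
So the least-cost plan costs $2.53.

$2.53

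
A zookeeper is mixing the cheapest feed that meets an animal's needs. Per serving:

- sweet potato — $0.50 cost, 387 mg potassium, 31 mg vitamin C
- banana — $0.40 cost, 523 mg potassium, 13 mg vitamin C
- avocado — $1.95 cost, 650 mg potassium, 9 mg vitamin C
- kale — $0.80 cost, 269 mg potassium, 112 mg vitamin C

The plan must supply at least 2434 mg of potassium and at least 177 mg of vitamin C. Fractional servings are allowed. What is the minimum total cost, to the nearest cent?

This is a tiny linear program; its minimum lies at a vertex of the feasible set. List the vertices and price them.
sweet potato only: max(2434/387, 177/31) = 6.289 servings → $3.14.
banana only: max(2434/523, 177/13) = 13.62 servings → $5.45.
avocado only: max(2434/650, 177/9) = 19.67 servings → $38.35.
kale only: max(2434/269, 177/112) = 9.048 servings → $7.24.
sweet potato + banana with both tight: 5.449 servings and 0.622 servings → $2.97.
sweet potato + avocado with both tight: 5.589 servings and 0.4173 servings → $3.61.
sweet potato + kale with both targets exact would need a negative amount; discard.
banana + avocado: intersection lies outside the first quadrant.
banana + kale with both tight: 4.085 servings and 1.106 servings → $2.52.
avocado + kale with both tight: 3.197 servings and 1.323 servings → $7.29.
The minimum over all feasible corners is $2.52.

$2.52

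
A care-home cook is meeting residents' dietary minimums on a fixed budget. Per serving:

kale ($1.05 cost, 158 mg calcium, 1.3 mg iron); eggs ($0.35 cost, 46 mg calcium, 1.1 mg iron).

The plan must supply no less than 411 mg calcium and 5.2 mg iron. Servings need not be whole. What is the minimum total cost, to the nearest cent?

$2.84

Minimising a linear cost over {calcium ≥ 411, iron ≥ 5.2, servings ≥ 0} — the optimum is at a vertex, using one or two foods.
kale only: max(411/158, 5.2/1.3) = 4 servings → $4.20.
eggs only: max(411/46, 5.2/1.1) = 8.935 servings → $3.13.
kale + eggs with both tight: 1.868 servings and 2.52 servings → $2.84.
So the least-cost plan costs $2.84.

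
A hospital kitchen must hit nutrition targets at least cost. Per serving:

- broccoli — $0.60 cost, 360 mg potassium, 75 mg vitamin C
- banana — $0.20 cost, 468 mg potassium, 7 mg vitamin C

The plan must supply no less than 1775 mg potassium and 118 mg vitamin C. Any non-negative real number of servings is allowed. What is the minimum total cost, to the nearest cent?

An LP optimum is at a vertex; with two nutrient constraints at most two foods are used. Check each candidate.
broccoli only: max(1775/360, 118/75) = 4.931 servings → $2.96.
banana only: max(1775/468, 118/7) = 16.86 servings → $3.37.
broccoli + banana with both tight: 1.314 servings and 2.782 servings → $1.34.
So the least-cost plan costs $1.34.

$1.34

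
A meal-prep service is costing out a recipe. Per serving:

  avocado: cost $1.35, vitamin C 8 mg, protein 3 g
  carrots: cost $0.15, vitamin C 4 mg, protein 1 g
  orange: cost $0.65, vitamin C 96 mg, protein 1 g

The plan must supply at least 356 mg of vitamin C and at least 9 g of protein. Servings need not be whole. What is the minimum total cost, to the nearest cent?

A basic optimal solution has at most two foods positive. Try each food alone and each pair with both targets met exactly.
avocado only: max(356/8, 9/3) = 44.5 servings → $60.08.
carrots only: max(356/4, 9/1) = 89 servings → $13.35.
orange only: max(356/96, 9/1) = 9 servings → $5.85.
avocado + carrots with both targets exact would need a negative amount; discard.
avocado + orange with both tight: 1.814 servings and 3.557 servings → $4.76.
carrots + orange with both tight: 5.522 servings and 3.478 servings → $3.09.
So the least-cost plan costs $3.09.

$3.09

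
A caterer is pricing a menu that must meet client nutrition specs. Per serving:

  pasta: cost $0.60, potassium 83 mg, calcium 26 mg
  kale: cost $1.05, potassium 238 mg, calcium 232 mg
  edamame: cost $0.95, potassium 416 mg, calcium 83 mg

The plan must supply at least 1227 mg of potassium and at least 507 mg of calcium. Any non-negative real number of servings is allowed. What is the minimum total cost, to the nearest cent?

At the optimum either one food covers both requirements or two foods hit both targets exactly; no other combination can be cheaper.
pasta only: max(1227/83, 507/26) = 19.5 servings → $11.70.
kale only: max(1227/238, 507/232) = 5.155 servings → $5.41.
edamame only: max(1227/416, 507/83) = 6.108 servings → $5.80.
pasta + kale with both tight: 12.55 servings and 0.7789 servings → $8.35.
pasta + edamame with both targets exact would need a negative amount; discard.
kale + edamame with both tight: 1.421 servings and 2.137 servings → $3.52.
Cheapest feasible corner: $3.52.

$3.52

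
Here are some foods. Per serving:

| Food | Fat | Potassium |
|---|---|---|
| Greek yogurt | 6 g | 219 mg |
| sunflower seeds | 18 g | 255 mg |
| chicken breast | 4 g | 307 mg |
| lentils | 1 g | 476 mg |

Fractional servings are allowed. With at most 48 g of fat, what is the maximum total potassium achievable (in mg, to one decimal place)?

22848.0 mg

Potassium per g fat: lentils 476, chicken breast 76.75, Greek yogurt 36.5, sunflower seeds 14.17.
With no serving limits, spend the whole fat allowance on lentils: 48 g / 1 g × 476 mg = 22848.0 mg.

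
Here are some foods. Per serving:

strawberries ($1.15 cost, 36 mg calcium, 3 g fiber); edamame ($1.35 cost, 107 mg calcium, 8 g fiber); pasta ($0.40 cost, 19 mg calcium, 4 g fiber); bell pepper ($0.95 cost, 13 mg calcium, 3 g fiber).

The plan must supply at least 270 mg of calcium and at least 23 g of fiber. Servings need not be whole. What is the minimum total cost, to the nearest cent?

$3.58

Compare the cost at each extreme point of the feasible region.
strawberries only: max(270/36, 23/3) = 7.667 servings → $8.82.
edamame only: max(270/107, 23/8) = 2.875 servings → $3.88.
pasta only: max(270/19, 23/4) = 14.21 servings → $5.68.
bell pepper only: max(270/13, 23/3) = 20.77 servings → $19.73.
strawberries + edamame with both targets exact would need a negative amount; discard.
strawberries + pasta with both tight: 7.391 servings and 0.2069 servings → $8.58.
strawberries + bell pepper with both tight: 7.406 servings and 0.2609 servings → $8.76.
edamame + pasta with both tight: 2.33 servings and 1.091 servings → $3.58.
edamame + bell pepper with both tight: 2.355 servings and 1.387 servings → $4.50.
pasta + bell pepper: the both-tight solution has a negative serving — not a feasible corner.
The minimum over all feasible corners is $3.58.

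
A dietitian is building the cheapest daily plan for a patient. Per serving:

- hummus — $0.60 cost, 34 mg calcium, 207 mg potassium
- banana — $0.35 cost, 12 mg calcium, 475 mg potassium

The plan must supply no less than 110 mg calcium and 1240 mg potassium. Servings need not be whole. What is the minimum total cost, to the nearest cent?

For a min-cost LP with two ≥-constraints, a basic feasible solution has at most two positive variables.
hummus only: max(110/34, 1240/207) = 5.99 servings → $3.59.
banana only: max(110/12, 1240/475) = 9.167 servings → $3.21.
hummus + banana with both tight: 2.735 servings and 1.419 servings → $2.14.
Cheapest feasible corner: $2.14.

$2.14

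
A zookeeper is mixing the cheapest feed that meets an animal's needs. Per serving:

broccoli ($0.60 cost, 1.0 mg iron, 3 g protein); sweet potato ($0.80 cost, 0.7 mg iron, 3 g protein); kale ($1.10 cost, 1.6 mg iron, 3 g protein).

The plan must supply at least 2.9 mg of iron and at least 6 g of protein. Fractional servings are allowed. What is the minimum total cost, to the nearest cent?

$1.74

For a min-cost LP with two ≥-constraints, a basic feasible solution has at most two positive variables.
broccoli only: max(2.9/1.0, 6/3) = 2.9 servings → $1.74.
sweet potato only: max(2.9/0.7, 6/3) = 4.143 servings → $3.31.
kale only: max(2.9/1.6, 6/3) = 2 servings → $2.20.
broccoli + sweet potato with both targets exact would need a negative amount; discard.
broccoli + kale with both tight: 0.5 servings and 1.5 servings → $1.95.
sweet potato + kale with both tight: 0.3333 servings and 1.667 servings → $2.10.
The minimum over all feasible corners is $1.74.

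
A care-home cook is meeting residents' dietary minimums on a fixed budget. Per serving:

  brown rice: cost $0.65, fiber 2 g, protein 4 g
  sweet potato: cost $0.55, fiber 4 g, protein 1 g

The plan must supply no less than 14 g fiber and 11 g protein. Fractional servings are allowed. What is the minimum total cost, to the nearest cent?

Minimising a linear cost over {fiber ≥ 14, protein ≥ 11, servings ≥ 0} — the optimum is at a vertex, using one or two foods.
brown rice only: max(14/2, 11/4) = 7 servings → $4.55.
sweet potato only: max(14/4, 11/1) = 11 servings → $6.05.
brown rice + sweet potato with both tight: 2.143 servings and 2.429 servings → $2.73.
The minimum over all feasible corners is $2.73.

$2.73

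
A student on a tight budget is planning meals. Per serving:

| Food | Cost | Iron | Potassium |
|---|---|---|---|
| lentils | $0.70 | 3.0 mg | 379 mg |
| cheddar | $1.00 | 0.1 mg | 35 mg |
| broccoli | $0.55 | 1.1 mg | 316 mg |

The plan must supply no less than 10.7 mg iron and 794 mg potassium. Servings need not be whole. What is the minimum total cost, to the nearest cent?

$2.50

With two linear requirements the optimum uses one or two foods; enumerate the corners.
lentils only: max(10.7/3.0, 794/379) = 3.567 servings → $2.50.
cheddar only: max(10.7/0.1, 794/35) = 107 servings → $107.00.
broccoli only: max(10.7/1.1, 794/316) = 9.727 servings → $5.35.
lentils + cheddar: the both-tight solution has a negative serving — not a feasible corner.
lentils + broccoli: the both-tight solution has a negative serving — not a feasible corner.
cheddar + broccoli with both targets exact would need a negative amount; discard.
The minimum over all feasible corners is $2.50.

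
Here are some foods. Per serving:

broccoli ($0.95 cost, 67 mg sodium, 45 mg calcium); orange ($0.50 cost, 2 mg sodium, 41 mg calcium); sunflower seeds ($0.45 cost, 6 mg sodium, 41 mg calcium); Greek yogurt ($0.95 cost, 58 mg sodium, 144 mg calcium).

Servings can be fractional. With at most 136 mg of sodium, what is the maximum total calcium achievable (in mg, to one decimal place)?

Calcium per mg sodium: orange 20.5, sunflower seeds 6.833, Greek yogurt 2.483, broccoli 0.6716.
With no serving limits, spend the whole sodium allowance on orange: 136 mg / 2 mg × 41 mg = 2788.0 mg.

2788.0 mg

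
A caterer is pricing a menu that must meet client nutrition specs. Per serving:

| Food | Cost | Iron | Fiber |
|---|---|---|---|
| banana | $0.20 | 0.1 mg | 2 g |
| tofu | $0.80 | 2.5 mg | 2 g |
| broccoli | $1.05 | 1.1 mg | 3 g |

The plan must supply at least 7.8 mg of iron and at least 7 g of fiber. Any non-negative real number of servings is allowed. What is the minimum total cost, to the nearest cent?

$2.56

Two binding constraints pin down two serving amounts, so the optimal mix uses at most two foods. The candidates are each food alone (scaled to the tighter of iron/fiber) and each pair with both constraints tight.
banana only: max(7.8/0.1, 7/2) = 78 servings → $15.60.
tofu only: max(7.8/2.5, 7/2) = 3.5 servings → $2.80.
broccoli only: max(7.8/1.1, 7/3) = 7.091 servings → $7.45.
banana + tofu with both tight: 0.3958 servings and 3.104 servings → $2.56.
banana + broccoli: the both-tight solution has a negative serving — not a feasible corner.
tofu + broccoli with both tight: 2.962 servings and 0.3585 servings → $2.75.
The minimum over all feasible corners is $2.56.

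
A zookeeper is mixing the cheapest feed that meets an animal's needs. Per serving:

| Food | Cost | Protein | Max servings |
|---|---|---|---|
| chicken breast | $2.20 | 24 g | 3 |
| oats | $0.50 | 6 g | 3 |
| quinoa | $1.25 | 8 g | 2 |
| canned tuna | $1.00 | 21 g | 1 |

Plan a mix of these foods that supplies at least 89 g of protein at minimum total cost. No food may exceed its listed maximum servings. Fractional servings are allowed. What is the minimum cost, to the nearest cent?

$7.08

Cost per g of protein: canned tuna $0.0476, oats $0.0833, chicken breast $0.0917, quinoa $0.1562.
Take 1 serving of canned tuna: +21.0 g protein for $1.00 (total $1.00, still need 68.0 g).
Take 3 servings of oats: +18.0 g protein for $1.50 (total $2.50, still need 50.0 g).
Take 2.083 servings of chicken breast: +50.0 g protein for $4.58 (total $7.08, still need 0.0 g).
Filling from the cheapest source first is optimal under one linear minimum: $7.08.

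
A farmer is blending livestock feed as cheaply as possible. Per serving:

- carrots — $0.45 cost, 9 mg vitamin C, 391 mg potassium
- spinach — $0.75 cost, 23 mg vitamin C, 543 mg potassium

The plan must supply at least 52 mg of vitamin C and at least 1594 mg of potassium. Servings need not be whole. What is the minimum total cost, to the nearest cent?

$2.02

Check every corner: each single food scaled to meet both minima, and each pair solved so both constraints bind.
carrots only: max(52/9, 1594/391) = 5.778 servings → $2.60.
spinach only: max(52/23, 1594/543) = 2.936 servings → $2.20.
carrots + spinach with both tight: 2.052 servings and 1.458 servings → $2.02.
The minimum over all feasible corners is $2.02.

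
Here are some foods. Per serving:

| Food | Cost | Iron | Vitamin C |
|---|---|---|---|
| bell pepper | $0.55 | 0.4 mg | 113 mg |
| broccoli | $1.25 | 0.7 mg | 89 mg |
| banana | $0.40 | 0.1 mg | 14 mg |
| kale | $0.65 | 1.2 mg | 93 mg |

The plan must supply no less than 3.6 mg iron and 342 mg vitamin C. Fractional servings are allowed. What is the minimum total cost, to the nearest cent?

$2.21

The cheapest plan sits at a corner of the feasible region — with two constraints it uses at most two foods.
bell pepper only: max(3.6/0.4, 342/113) = 9 servings → $4.95.
broccoli only: max(3.6/0.7, 342/89) = 5.143 servings → $6.43.
banana only: max(3.6/0.1, 342/14) = 36 servings → $14.40.
kale only: max(3.6/1.2, 342/93) = 3.677 servings → $2.39.
bell pepper + broccoli with both targets exact would need a negative amount; discard.
bell pepper + banana: intersection lies outside the first quadrant.
bell pepper + kale with both tight: 0.7683 servings and 2.744 servings → $2.21.
broccoli + banana: intersection lies outside the first quadrant.
broccoli + kale with both tight: 1.813 servings and 1.942 servings → $3.53.
banana + kale with both tight: 10.08 servings and 2.16 servings → $5.44.
So the least-cost plan costs $2.21.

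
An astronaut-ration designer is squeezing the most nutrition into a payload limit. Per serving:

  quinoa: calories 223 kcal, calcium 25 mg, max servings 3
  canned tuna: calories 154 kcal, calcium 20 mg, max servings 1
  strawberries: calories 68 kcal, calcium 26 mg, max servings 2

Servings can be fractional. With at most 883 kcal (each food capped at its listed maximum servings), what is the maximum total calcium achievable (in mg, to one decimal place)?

Calcium per kcal: strawberries 0.3824, canned tuna 0.1299, quinoa 0.1121.
Take 2 servings of strawberries: uses 136 kcal, +52.0 mg calcium (running total 52.0 mg).
Take 1 serving of canned tuna: uses 154 kcal, +20.0 mg calcium (running total 72.0 mg).
Take 2.659 servings of quinoa: uses 593 kcal, +66.5 mg calcium (running total 138.5 mg).
Filling greedily by calcium-per-kcal is optimal for one linear limit, giving 138.5 mg.

138.5 mg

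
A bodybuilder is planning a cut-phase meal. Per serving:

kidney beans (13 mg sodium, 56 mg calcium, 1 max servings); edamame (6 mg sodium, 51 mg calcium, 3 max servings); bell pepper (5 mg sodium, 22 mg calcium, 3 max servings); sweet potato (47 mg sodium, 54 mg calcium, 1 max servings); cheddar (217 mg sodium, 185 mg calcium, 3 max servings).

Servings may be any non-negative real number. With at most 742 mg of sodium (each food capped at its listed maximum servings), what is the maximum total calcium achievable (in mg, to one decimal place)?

Calcium per mg sodium: edamame 8.5, bell pepper 4.4, kidney beans 4.308, sweet potato 1.149, cheddar 0.8525.
Take 3 servings of edamame: uses 18 mg sodium, +153.0 mg calcium (running total 153.0 mg).
Take 3 servings of bell pepper: uses 15 mg sodium, +66.0 mg calcium (running total 219.0 mg).
Take 1 serving of kidney beans: uses 13 mg sodium, +56.0 mg calcium (running total 275.0 mg).
Take 1 serving of sweet potato: uses 47 mg sodium, +54.0 mg calcium (running total 329.0 mg).
Take 2.991 servings of cheddar: uses 649 mg sodium, +553.3 mg calcium (running total 882.3 mg).
Greedy by best ratio exhausts the sodium allowance optimally: 882.3 mg.

882.3 mg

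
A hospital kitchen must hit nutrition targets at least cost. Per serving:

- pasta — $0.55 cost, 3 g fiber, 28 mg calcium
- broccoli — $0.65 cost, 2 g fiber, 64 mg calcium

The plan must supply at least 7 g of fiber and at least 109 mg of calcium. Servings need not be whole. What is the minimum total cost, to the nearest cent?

Two binding constraints pin down two serving amounts, so the optimal mix uses at most two foods. The candidates are each food alone (scaled to the tighter of fiber/calcium) and each pair with both constraints tight.
pasta only: max(7/3, 109/28) = 3.893 servings → $2.14.
broccoli only: max(7/2, 109/64) = 3.5 servings → $2.27.
pasta + broccoli with both tight: 1.691 servings and 0.9632 servings → $1.56.
The minimum over all feasible corners is $1.56.

$1.56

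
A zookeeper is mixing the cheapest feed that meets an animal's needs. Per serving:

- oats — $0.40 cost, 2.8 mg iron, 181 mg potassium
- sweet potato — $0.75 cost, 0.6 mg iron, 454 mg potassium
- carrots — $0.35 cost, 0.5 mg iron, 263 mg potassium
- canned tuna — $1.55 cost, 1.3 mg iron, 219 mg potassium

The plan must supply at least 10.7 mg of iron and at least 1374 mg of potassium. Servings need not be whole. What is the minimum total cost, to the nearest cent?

An LP optimum is at a vertex; with two nutrient constraints at most two foods are used. Check each candidate.
oats only: max(10.7/2.8, 1374/181) = 7.591 servings → $3.04.
sweet potato only: max(10.7/0.6, 1374/454) = 17.83 servings → $13.38.
carrots only: max(10.7/0.5, 1374/263) = 21.4 servings → $7.49.
canned tuna only: max(10.7/1.3, 1374/219) = 8.231 servings → $12.76.
oats + sweet potato with both tight: 3.469 servings and 1.643 servings → $2.62.
oats + carrots with both tight: 3.293 servings and 2.958 servings → $2.35.
oats + canned tuna with both tight: 1.474 servings and 5.056 servings → $8.43.
sweet potato + carrots with both targets exact would need a negative amount; discard.
sweet potato + canned tuna with both targets exact would need a negative amount; discard.
carrots + canned tuna: intersection lies outside the first quadrant.
Cheapest feasible corner: $2.35.

$2.35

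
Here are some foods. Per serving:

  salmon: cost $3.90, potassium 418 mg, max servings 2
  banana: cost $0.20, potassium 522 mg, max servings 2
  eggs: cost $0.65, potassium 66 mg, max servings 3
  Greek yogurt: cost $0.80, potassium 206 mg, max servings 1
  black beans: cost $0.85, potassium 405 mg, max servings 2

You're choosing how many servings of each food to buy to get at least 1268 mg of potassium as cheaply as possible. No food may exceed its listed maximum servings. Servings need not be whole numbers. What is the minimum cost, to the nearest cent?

$0.87

Cost per mg of potassium: banana $0.0004, black beans $0.0021, Greek yogurt $0.0039, salmon $0.0093, eggs $0.0098.
Take 2 servings of banana: +1044.0 mg potassium for $0.40 (total $0.40, still need 224.0 mg).
Take 0.5531 servings of black beans: +224.0 mg potassium for $0.47 (total $0.87, still need 0.0 mg).
Filling from the cheapest source first is optimal under one linear minimum: $0.87.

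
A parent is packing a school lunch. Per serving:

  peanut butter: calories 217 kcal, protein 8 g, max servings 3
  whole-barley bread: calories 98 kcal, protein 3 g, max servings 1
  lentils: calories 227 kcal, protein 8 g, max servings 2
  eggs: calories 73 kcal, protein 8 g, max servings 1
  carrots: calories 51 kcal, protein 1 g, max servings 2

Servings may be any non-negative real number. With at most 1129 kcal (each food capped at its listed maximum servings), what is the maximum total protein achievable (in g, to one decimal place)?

Protein per kcal: eggs 0.1096, peanut butter 0.03687, lentils 0.03524, whole-barley bread 0.03061, carrots 0.01961.
Take 1 serving of eggs: uses 73 kcal, +8.0 g protein (running total 8.0 g).
Take 3 servings of peanut butter: uses 651 kcal, +24.0 g protein (running total 32.0 g).
Take 1.784 servings of lentils: uses 405 kcal, +14.3 g protein (running total 46.3 g).
Greedy by best ratio exhausts the calories allowance optimally: 46.3 g.

46.3 g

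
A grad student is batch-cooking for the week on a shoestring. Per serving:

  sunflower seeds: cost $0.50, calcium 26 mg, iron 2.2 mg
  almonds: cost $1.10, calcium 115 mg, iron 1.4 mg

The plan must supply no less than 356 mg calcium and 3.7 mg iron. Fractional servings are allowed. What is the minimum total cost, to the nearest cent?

$3.41

Check every corner: each single food scaled to meet both minima, and each pair solved so both constraints bind.
sunflower seeds only: max(356/26, 3.7/2.2) = 13.69 servings → $6.85.
almonds only: max(356/115, 3.7/1.4) = 3.096 servings → $3.41.
sunflower seeds + almonds with both targets exact would need a negative amount; discard.
The minimum over all feasible corners is $3.41.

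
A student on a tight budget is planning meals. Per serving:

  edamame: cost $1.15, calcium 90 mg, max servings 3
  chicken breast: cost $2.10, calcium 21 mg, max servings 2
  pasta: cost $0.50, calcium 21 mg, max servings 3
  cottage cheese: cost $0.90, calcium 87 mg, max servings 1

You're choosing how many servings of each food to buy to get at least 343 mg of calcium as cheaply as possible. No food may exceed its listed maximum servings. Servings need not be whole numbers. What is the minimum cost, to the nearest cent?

$4.17

Cost per mg of calcium: cottage cheese $0.0103, edamame $0.0128, pasta $0.0238, chicken breast $0.1000.
Take 1 serving of cottage cheese: +87.0 mg calcium for $0.90 (total $0.90, still need 256.0 mg).
Take 2.844 servings of edamame: +256.0 mg calcium for $3.27 (total $4.17, still need 0.0 mg).
Filling from the cheapest source first is optimal under one linear minimum: $4.17.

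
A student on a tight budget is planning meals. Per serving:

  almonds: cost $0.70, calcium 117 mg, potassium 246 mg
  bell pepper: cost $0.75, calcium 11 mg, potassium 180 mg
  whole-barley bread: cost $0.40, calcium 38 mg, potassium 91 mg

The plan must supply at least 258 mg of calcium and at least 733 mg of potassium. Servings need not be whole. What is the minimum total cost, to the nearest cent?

$2.09

Two binding constraints pin down two serving amounts, so the optimal mix uses at most two foods. The candidates are each food alone (scaled to the tighter of calcium/potassium) and each pair with both constraints tight.
almonds only: max(258/117, 733/246) = 2.98 servings → $2.09.
bell pepper only: max(258/11, 733/180) = 23.45 servings → $17.59.
whole-barley bread only: max(258/38, 733/91) = 8.055 servings → $3.22.
almonds + bell pepper with both tight: 2.091 servings and 1.215 servings → $2.37.
almonds + whole-barley bread: the both-tight solution has a negative serving — not a feasible corner.
bell pepper + whole-barley bread with both tight: 0.7494 servings and 6.573 servings → $3.19.
The minimum over all feasible corners is $2.09.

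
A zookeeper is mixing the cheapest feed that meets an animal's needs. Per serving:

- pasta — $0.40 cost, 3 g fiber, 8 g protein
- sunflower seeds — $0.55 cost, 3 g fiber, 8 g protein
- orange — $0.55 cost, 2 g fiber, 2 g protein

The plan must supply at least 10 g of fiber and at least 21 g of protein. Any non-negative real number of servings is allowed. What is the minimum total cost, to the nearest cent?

A basic optimal solution has at most two foods positive. Try each food alone and each pair with both targets met exactly.
pasta only: max(10/3, 21/8) = 3.333 servings → $1.33.
sunflower seeds only: max(10/3, 21/8) = 3.333 servings → $1.83.
orange only: max(10/2, 21/2) = 10.5 servings → $5.78.
pasta + sunflower seeds (both tight): parallel constraints — no distinct corner.
pasta + orange with both tight: 2.2 servings and 1.7 servings → $1.81.
sunflower seeds + orange with both tight: 2.2 servings and 1.7 servings → $2.15.
So the least-cost plan costs $1.33.

$1.33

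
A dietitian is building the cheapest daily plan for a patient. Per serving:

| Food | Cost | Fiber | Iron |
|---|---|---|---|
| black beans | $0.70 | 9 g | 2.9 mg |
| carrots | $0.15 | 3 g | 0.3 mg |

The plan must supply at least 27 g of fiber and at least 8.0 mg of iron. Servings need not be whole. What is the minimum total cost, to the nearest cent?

black beans only: max(27/9, 8.0/2.9) = 3 servings → $2.10.
carrots only: max(27/3, 8.0/0.3) = 26.67 servings → $4.00.
black beans + carrots with both tight: 2.65 servings and 1.05 servings → $2.01.
So the least-cost plan costs $2.01.

$2.01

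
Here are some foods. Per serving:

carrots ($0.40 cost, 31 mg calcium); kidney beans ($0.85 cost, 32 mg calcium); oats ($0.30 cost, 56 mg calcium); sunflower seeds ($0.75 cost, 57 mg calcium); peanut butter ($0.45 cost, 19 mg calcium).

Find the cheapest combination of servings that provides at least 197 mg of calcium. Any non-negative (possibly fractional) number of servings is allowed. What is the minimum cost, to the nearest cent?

Cost per mg of calcium: oats $0.0054, carrots $0.0129, sunflower seeds $0.0132, peanut butter $0.0237, kidney beans $0.0266.
With no serving limits, use only oats: 197 mg / 56 mg = 3.518 servings × $0.30 = $1.06.

$1.06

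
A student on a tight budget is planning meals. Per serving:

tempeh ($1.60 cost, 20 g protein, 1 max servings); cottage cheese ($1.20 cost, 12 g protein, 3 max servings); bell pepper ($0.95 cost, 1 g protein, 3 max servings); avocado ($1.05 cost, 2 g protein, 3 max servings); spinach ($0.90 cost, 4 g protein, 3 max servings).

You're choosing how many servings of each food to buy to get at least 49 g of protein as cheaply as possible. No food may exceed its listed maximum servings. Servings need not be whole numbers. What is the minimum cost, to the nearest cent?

Cost per g of protein: tempeh $0.0800, cottage cheese $0.1000, spinach $0.2250, avocado $0.5250, bell pepper $0.9500.
Take 1 serving of tempeh: +20.0 g protein for $1.60 (total $1.60, still need 29.0 g).
Take 2.417 servings of cottage cheese: +29.0 g protein for $2.90 (total $4.50, still need 0.0 g).
Filling from the cheapest source first is optimal under one linear minimum: $4.50.

$4.50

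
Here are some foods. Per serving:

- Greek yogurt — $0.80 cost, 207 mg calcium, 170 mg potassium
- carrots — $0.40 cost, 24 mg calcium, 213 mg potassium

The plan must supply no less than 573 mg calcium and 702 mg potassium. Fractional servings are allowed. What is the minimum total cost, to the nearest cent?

This is a tiny linear program; its minimum lies at a vertex of the feasible set. List the vertices and price them.
Greek yogurt only: max(573/207, 702/170) = 4.129 servings → $3.30.
carrots only: max(573/24, 702/213) = 23.88 servings → $9.55.
Greek yogurt + carrots with both tight: 2.629 servings and 1.197 servings → $2.58.
Cheapest feasible corner: $2.58.

$2.58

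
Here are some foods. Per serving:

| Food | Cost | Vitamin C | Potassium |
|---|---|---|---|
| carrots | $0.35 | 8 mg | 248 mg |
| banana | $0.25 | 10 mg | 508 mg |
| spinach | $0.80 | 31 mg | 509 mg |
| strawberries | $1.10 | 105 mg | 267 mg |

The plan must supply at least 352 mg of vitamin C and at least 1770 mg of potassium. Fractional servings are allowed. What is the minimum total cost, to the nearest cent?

carrots only: max(352/8, 1770/248) = 44 servings → $15.40.
banana only: max(352/10, 1770/508) = 35.2 servings → $8.80.
spinach only: max(352/31, 1770/509) = 11.35 servings → $9.08.
strawberries only: max(352/105, 1770/267) = 6.629 servings → $7.29.
carrots + banana: the both-tight solution has a negative serving — not a feasible corner.
carrots + spinach: the both-tight solution has a negative serving — not a feasible corner.
carrots + strawberries with both tight: 3.843 servings and 3.06 servings → $4.71.
banana + spinach with both targets exact would need a negative amount; discard.
banana + strawberries with both tight: 1.813 servings and 3.18 servings → $3.95.
spinach + strawberries with both tight: 2.034 servings and 2.752 servings → $4.65.
The minimum over all feasible corners is $3.95.

$3.95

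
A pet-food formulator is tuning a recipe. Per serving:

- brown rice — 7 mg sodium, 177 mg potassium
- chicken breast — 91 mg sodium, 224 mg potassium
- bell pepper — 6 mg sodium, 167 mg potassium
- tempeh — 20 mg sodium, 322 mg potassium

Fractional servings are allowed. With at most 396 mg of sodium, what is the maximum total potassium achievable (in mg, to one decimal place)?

Potassium per mg sodium: bell pepper 27.83, brown rice 25.29, tempeh 16.1, chicken breast 2.462.
With no serving limits, spend the whole sodium allowance on bell pepper: 396 mg / 6 mg × 167 mg = 11022.0 mg.

11022.0 mg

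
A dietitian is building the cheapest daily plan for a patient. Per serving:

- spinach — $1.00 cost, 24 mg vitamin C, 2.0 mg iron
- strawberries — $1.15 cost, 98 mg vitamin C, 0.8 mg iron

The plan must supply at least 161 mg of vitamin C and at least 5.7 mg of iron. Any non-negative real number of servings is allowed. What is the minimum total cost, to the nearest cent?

spinach only: max(161/24, 5.7/2.0) = 6.708 servings → $6.71.
strawberries only: max(161/98, 5.7/0.8) = 7.125 servings → $8.19.
spinach + strawberries with both tight: 2.431 servings and 1.048 servings → $3.64.
So the least-cost plan costs $3.64.

$3.64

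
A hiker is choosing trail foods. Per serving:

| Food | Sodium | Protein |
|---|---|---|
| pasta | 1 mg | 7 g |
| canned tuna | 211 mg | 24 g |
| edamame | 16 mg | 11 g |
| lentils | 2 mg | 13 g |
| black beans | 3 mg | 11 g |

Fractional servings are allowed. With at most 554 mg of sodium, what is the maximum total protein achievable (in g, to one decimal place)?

Protein per mg sodium: pasta 7, lentils 6.5, black beans 3.667, edamame 0.6875, canned tuna 0.1137.
With no serving limits, spend the whole sodium allowance on pasta: 554 mg / 1 mg × 7 g = 3878.0 g.

3878.0 g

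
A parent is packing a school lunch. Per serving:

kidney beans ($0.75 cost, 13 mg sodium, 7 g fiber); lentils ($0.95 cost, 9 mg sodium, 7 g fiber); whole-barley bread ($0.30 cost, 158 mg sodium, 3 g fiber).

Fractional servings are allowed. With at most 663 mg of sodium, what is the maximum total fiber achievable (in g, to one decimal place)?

515.7 g

Fiber per mg sodium: lentils 0.7778, kidney beans 0.5385, whole-barley bread 0.01899.
With no serving limits, spend the whole sodium allowance on lentils: 663 mg / 9 mg × 7 g = 515.7 g.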